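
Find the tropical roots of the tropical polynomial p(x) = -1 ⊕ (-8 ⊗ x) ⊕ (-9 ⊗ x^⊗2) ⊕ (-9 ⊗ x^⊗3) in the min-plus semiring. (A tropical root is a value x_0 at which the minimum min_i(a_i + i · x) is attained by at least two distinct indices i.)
Roots: {0, 1, 7}

Each tropical root is a break point of the lower envelope of the lines y = a_i + i · x (there are 4 lines, with slopes 0, 1, ..., 3). Only the lines that attain the minimum somewhere contribute to roots; other lines are dominated. Here the surviving (envelope) indices are i = 3, i = 2, i = 1, i = 0.
Intersections between consecutive envelope lines give the roots: for adjacent envelope indices i < j the intersection is x = (a_i − a_j) / (j − i). Reading off the sorted break points: {0, 1, 7}.
Verification: at each break x_0, at least two indices attain the minimum of min_i(a_i + i · x_0).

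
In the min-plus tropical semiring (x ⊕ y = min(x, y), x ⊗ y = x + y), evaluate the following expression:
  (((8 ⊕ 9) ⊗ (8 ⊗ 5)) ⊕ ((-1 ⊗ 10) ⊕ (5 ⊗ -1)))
(((8 ⊕ 9) ⊗ (8 ⊗ 5)) ⊕ ((-1 ⊗ 10) ⊕ (5 ⊗ -1))) = 4

Expand innermost to outermost. Recall ⊕ takes the minimum of its arguments and ⊗ takes their sum. Working out the expression (((8 ⊕ 9) ⊗ (8 ⊗ 5)) ⊕ ((-1 ⊗ 10) ⊕ (5 ⊗ -1))) gives 4.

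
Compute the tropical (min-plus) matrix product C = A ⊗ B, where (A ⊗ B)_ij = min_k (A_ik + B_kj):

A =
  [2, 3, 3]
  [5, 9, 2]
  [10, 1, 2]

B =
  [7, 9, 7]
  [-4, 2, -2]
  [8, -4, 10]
A ⊗ B =
  [-1, -1, 1]
  [5, -2, 7]
  [-3, -2, -1]

Apply the min-plus product entry-by-entry:
  C[0][0] = min over k of (A[0][0] + B[0][0] = 2 + 7 = 9, A[0][1] + B[1][0] = 3 + -4 = -1, A[0][2] + B[2][0] = 3 + 8 = 11) = -1 (attained at k = 1)
  C[0][1] = min over k of (A[0][0] + B[0][1] = 2 + 9 = 11, A[0][1] + B[1][1] = 3 + 2 = 5, A[0][2] + B[2][1] = 3 + -4 = -1) = -1 (attained at k = 2)
  C[0][2] = min over k of (A[0][0] + B[0][2] = 2 + 7 = 9, A[0][1] + B[1][2] = 3 + -2 = 1, A[0][2] + B[2][2] = 3 + 10 = 13) = 1 (attained at k = 1)
  C[1][0] = min over k of (A[1][0] + B[0][0] = 5 + 7 = 12, A[1][1] + B[1][0] = 9 + -4 = 5, A[1][2] + B[2][0] = 2 + 8 = 10) = 5 (attained at k = 1)
  C[1][1] = min over k of (A[1][0] + B[0][1] = 5 + 9 = 14, A[1][1] + B[1][1] = 9 + 2 = 11, A[1][2] + B[2][1] = 2 + -4 = -2) = -2 (attained at k = 2)
  C[1][2] = min over k of (A[1][0] + B[0][2] = 5 + 7 = 12, A[1][1] + B[1][2] = 9 + -2 = 7, A[1][2] + B[2][2] = 2 + 10 = 12) = 7 (attained at k = 1)
  C[2][0] = min over k of (A[2][0] + B[0][0] = 10 + 7 = 17, A[2][1] + B[1][0] = 1 + -4 = -3, A[2][2] + B[2][0] = 2 + 8 = 10) = -3 (attained at k = 1)
  C[2][1] = min over k of (A[2][0] + B[0][1] = 10 + 9 = 19, A[2][1] + B[1][1] = 1 + 2 = 3, A[2][2] + B[2][1] = 2 + -4 = -2) = -2 (attained at k = 2)
  C[2][2] = min over k of (A[2][0] + B[0][2] = 10 + 7 = 17, A[2][1] + B[1][2] = 1 + -2 = -1, A[2][2] + B[2][2] = 2 + 10 = 12) = -1 (attained at k = 1)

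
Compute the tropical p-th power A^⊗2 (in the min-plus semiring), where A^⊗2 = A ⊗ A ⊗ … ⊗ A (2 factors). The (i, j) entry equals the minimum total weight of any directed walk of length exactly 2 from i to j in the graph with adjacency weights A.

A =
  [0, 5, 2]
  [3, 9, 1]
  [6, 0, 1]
A^⊗2 =
  [0, 2, 2]
  [3, 1, 2]
  [3, 1, 1]

Each entry (A^⊗2)_ij equals the minimum over all length-2 walks i = v_0 → v_1 → … → v_2 = j of Σ_t A[v_t][v_{t+1}]. For example, for (i, j) = (0, 2) we minimise over 3 possible intermediate vertex sequences; the minimum is 2, attained along the walk 0 → 0 → 2.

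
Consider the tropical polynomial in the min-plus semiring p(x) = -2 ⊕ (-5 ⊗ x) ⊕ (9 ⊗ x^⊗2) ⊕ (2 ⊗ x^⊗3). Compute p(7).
p(7) = -2

A tropical monomial a ⊗ x^⊗i evaluates to a + i · x. Evaluating each term at x = 7:
  Term 0 contributes -2 + 0 · 7 = -2
  Term 1 contributes -5 + 1 · 7 = 2
  Term 2 contributes 9 + 2 · 7 = 23
  Term 3 contributes 2 + 3 · 7 = 23
p(7) = ⊕ of these = min[-2, 2, 23, 23] = -2.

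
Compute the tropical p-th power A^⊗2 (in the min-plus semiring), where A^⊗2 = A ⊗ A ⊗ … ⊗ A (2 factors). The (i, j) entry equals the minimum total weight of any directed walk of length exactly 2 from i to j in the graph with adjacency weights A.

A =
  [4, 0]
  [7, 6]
A^⊗2 =
  [7, 4]
  [11, 7]

Each entry (A^⊗2)_ij equals the minimum over all length-2 walks i = v_0 → v_1 → … → v_2 = j of Σ_t A[v_t][v_{t+1}]. For example, for (i, j) = (0, 1) we minimise over 2 possible intermediate vertex sequences; the minimum is 4, attained along the walk 0 → 0 → 1.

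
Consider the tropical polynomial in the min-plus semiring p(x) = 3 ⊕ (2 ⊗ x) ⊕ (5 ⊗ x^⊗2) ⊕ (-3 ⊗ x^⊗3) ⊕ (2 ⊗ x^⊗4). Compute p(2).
p(2) = 3

A tropical monomial a ⊗ x^⊗i evaluates to a + i · x. Evaluating each term at x = 2:
  Term 0 contributes 3 + 0 · 2 = 3
  Term 1 contributes 2 + 1 · 2 = 4
  Term 2 contributes 5 + 2 · 2 = 9
  Term 3 contributes -3 + 3 · 2 = 3
  Term 4 contributes 2 + 4 · 2 = 10
p(2) = ⊕ of these = min[3, 4, 9, 3, 10] = 3.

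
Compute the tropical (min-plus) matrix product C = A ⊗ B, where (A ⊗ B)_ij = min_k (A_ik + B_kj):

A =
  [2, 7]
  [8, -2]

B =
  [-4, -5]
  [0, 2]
A ⊗ B =
  [-2, -3]
  [-2, 0]

Apply the min-plus product entry-by-entry:
  C[0][0] = min over k of (A[0][0] + B[0][0] = 2 + -4 = -2, A[0][1] + B[1][0] = 7 + 0 = 7) = -2 (attained at k = 0)
  C[0][1] = min over k of (A[0][0] + B[0][1] = 2 + -5 = -3, A[0][1] + B[1][1] = 7 + 2 = 9) = -3 (attained at k = 0)
  C[1][0] = min over k of (A[1][0] + B[0][0] = 8 + -4 = 4, A[1][1] + B[1][0] = -2 + 0 = -2) = -2 (attained at k = 1)
  C[1][1] = min over k of (A[1][0] + B[0][1] = 8 + -5 = 3, A[1][1] + B[1][1] = -2 + 2 = 0) = 0 (attained at k = 1)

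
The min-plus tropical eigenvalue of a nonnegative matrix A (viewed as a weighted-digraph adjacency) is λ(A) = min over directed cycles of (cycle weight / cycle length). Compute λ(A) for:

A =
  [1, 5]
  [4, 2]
λ(A) = 1

Enumerate directed cycles and compute their means (weight / length). Sample:
  cycle 0 → 0: weight = 1, length = 1, mean = 1/1 ≈ 1.000
  cycle 1 → 1: weight = 2, length = 1, mean = 2/1 ≈ 2.000
  cycle 0 → 1 → 0: weight = 9, length = 2, mean = 9/2 ≈ 4.500
  cycle 1 → 0 → 1: weight = 9, length = 2, mean = 9/2 ≈ 4.500
Minimum mean = 1.000, attained e.g. along the cycle 0 → 0 with weight 1 and length 1. So λ(A) = 1/1 = 1.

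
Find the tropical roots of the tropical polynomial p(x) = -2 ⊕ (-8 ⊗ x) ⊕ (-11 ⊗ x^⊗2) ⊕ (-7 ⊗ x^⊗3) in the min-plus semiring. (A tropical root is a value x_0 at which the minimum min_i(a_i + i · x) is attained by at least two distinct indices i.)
Roots: {-4, 3, 6}

Each tropical root is a break point of the lower envelope of the lines y = a_i + i · x (there are 4 lines, with slopes 0, 1, ..., 3). Only the lines that attain the minimum somewhere contribute to roots; other lines are dominated. Here the surviving (envelope) indices are i = 3, i = 2, i = 1, i = 0.
Intersections between consecutive envelope lines give the roots: for adjacent envelope indices i < j the intersection is x = (a_i − a_j) / (j − i). Reading off the sorted break points: {-4, 3, 6}.
Verification: at each break x_0, at least two indices attain the minimum of min_i(a_i + i · x_0).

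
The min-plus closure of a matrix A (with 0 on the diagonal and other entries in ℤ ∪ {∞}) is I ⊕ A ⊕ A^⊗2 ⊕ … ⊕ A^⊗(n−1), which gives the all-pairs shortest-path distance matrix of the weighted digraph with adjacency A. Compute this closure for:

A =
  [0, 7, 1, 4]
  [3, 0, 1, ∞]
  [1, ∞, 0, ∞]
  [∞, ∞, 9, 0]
Closure =
  [0, 7, 1, 4]
  [2, 0, 1, 6]
  [1, 8, 0, 5]
  [10, 17, 9, 0]

This is the Floyd-Warshall all-pairs shortest-path computation. For each intermediate vertex k = 0, 1, …, 3, update dist[i][j] ← min(dist[i][j], dist[i][k] + dist[k][j]). The final matrix gives, for each (i, j), the minimum total weight of any directed path from i to j (possibly empty when i = j).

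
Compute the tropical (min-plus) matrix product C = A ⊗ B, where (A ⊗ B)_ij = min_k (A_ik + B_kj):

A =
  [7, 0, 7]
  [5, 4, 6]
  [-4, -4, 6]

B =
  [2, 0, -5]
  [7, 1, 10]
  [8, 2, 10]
A ⊗ B =
  [7, 1, 2]
  [7, 5, 0]
  [-2, -4, -9]

Apply the min-plus product entry-by-entry:
  C[0][0] = min over k of (A[0][0] + B[0][0] = 7 + 2 = 9, A[0][1] + B[1][0] = 0 + 7 = 7, A[0][2] + B[2][0] = 7 + 8 = 15) = 7 (attained at k = 1)
  C[0][1] = min over k of (A[0][0] + B[0][1] = 7 + 0 = 7, A[0][1] + B[1][1] = 0 + 1 = 1, A[0][2] + B[2][1] = 7 + 2 = 9) = 1 (attained at k = 1)
  C[0][2] = min over k of (A[0][0] + B[0][2] = 7 + -5 = 2, A[0][1] + B[1][2] = 0 + 10 = 10, A[0][2] + B[2][2] = 7 + 10 = 17) = 2 (attained at k = 0)
  C[1][0] = min over k of (A[1][0] + B[0][0] = 5 + 2 = 7, A[1][1] + B[1][0] = 4 + 7 = 11, A[1][2] + B[2][0] = 6 + 8 = 14) = 7 (attained at k = 0)
  C[1][1] = min over k of (A[1][0] + B[0][1] = 5 + 0 = 5, A[1][1] + B[1][1] = 4 + 1 = 5, A[1][2] + B[2][1] = 6 + 2 = 8) = 5 (attained at k = 0)
  C[1][2] = min over k of (A[1][0] + B[0][2] = 5 + -5 = 0, A[1][1] + B[1][2] = 4 + 10 = 14, A[1][2] + B[2][2] = 6 + 10 = 16) = 0 (attained at k = 0)
  C[2][0] = min over k of (A[2][0] + B[0][0] = -4 + 2 = -2, A[2][1] + B[1][0] = -4 + 7 = 3, A[2][2] + B[2][0] = 6 + 8 = 14) = -2 (attained at k = 0)
  C[2][1] = min over k of (A[2][0] + B[0][1] = -4 + 0 = -4, A[2][1] + B[1][1] = -4 + 1 = -3, A[2][2] + B[2][1] = 6 + 2 = 8) = -4 (attained at k = 0)
  C[2][2] = min over k of (A[2][0] + B[0][2] = -4 + -5 = -9, A[2][1] + B[1][2] = -4 + 10 = 6, A[2][2] + B[2][2] = 6 + 10 = 16) = -9 (attained at k = 0)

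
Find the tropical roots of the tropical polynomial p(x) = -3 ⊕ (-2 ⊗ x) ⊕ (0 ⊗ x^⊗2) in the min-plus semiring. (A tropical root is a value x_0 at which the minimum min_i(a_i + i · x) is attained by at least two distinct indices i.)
Roots: {-2, -1}

Each tropical root is a break point of the lower envelope of the lines y = a_i + i · x (there are 3 lines, with slopes 0, 1, ..., 2). Only the lines that attain the minimum somewhere contribute to roots; other lines are dominated. Here the surviving (envelope) indices are i = 2, i = 1, i = 0.
Intersections between consecutive envelope lines give the roots: for adjacent envelope indices i < j the intersection is x = (a_i − a_j) / (j − i). Reading off the sorted break points: {-2, -1}.
Verification: at each break x_0, at least two indices attain the minimum of min_i(a_i + i · x_0).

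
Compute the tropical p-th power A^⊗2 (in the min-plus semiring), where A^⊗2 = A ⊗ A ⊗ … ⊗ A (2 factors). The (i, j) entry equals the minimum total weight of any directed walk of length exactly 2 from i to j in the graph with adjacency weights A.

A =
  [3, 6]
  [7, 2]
A^⊗2 =
  [6, 8]
  [9, 4]

Each entry (A^⊗2)_ij equals the minimum over all length-2 walks i = v_0 → v_1 → … → v_2 = j of Σ_t A[v_t][v_{t+1}]. For example, for (i, j) = (0, 1) we minimise over 2 possible intermediate vertex sequences; the minimum is 8, attained along the walk 0 → 1 → 1.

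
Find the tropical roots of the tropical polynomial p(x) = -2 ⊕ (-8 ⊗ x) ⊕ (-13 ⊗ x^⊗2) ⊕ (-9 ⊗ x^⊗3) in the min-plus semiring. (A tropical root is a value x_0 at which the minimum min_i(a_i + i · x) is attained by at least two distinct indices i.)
Roots: {-4, 5, 6}

Each tropical root is a break point of the lower envelope of the lines y = a_i + i · x (there are 4 lines, with slopes 0, 1, ..., 3). Only the lines that attain the minimum somewhere contribute to roots; other lines are dominated. Here the surviving (envelope) indices are i = 3, i = 2, i = 1, i = 0.
Intersections between consecutive envelope lines give the roots: for adjacent envelope indices i < j the intersection is x = (a_i − a_j) / (j − i). Reading off the sorted break points: {-4, 5, 6}.
Verification: at each break x_0, at least two indices attain the minimum of min_i(a_i + i · x_0).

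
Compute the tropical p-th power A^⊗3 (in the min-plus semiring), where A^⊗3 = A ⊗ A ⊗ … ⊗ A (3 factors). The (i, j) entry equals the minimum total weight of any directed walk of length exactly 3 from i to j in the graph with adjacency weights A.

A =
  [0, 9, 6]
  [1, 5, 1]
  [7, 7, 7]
A^⊗3 =
  [0, 9, 6]
  [1, 10, 7]
  [7, 15, 13]

Each entry (A^⊗3)_ij equals the minimum over all length-3 walks i = v_0 → v_1 → … → v_3 = j of Σ_t A[v_t][v_{t+1}]. For example, for (i, j) = (0, 2) we minimise over 9 possible intermediate vertex sequences; the minimum is 6, attained along the walk 0 → 0 → 0 → 2.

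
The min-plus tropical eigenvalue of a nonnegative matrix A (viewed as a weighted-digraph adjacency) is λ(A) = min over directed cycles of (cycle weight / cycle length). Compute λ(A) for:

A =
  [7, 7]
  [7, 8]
λ(A) = 7

Enumerate directed cycles and compute their means (weight / length). Sample:
  cycle 0 → 0: weight = 7, length = 1, mean = 7/1 ≈ 7.000
  cycle 1 → 1: weight = 8, length = 1, mean = 8/1 ≈ 8.000
  cycle 0 → 1 → 0: weight = 14, length = 2, mean = 14/2 ≈ 7.000
  cycle 1 → 0 → 1: weight = 14, length = 2, mean = 14/2 ≈ 7.000
Minimum mean = 7.000, attained e.g. along the cycle 0 → 0 with weight 7 and length 1. So λ(A) = 7/1 = 7.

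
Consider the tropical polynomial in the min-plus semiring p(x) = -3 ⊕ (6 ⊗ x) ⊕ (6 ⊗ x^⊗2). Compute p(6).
p(6) = -3

A tropical monomial a ⊗ x^⊗i evaluates to a + i · x. Evaluating each term at x = 6:
  Term 0 contributes -3 + 0 · 6 = -3
  Term 1 contributes 6 + 1 · 6 = 12
  Term 2 contributes 6 + 2 · 6 = 18
p(6) = ⊕ of these = min[-3, 12, 18] = -3.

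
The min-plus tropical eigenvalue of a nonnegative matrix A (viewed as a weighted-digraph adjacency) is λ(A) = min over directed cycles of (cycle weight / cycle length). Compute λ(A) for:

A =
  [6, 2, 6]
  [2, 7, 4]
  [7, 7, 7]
λ(A) = 2

Enumerate directed cycles and compute their means (weight / length). Sample:
  cycle 0 → 0: weight = 6, length = 1, mean = 6/1 ≈ 6.000
  cycle 1 → 1: weight = 7, length = 1, mean = 7/1 ≈ 7.000
  cycle 2 → 2: weight = 7, length = 1, mean = 7/1 ≈ 7.000
  cycle 0 → 1 → 0: weight = 4, length = 2, mean = 4/2 ≈ 2.000
  cycle 0 → 2 → 0: weight = 13, length = 2, mean = 13/2 ≈ 6.500
  cycle 1 → 0 → 1: weight = 4, length = 2, mean = 4/2 ≈ 2.000
Minimum mean = 2.000, attained e.g. along the cycle 0 → 1 → 0 with weight 4 and length 2. So λ(A) = 4/2 = 2.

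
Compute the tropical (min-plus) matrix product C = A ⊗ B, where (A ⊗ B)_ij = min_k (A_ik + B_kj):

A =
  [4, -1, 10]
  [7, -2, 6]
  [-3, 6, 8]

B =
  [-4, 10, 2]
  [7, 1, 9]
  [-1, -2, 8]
A ⊗ B =
  [0, 0, 6]
  [3, -1, 7]
  [-7, 6, -1]

Apply the min-plus product entry-by-entry:
  C[0][0] = min over k of (A[0][0] + B[0][0] = 4 + -4 = 0, A[0][1] + B[1][0] = -1 + 7 = 6, A[0][2] + B[2][0] = 10 + -1 = 9) = 0 (attained at k = 0)
  C[0][1] = min over k of (A[0][0] + B[0][1] = 4 + 10 = 14, A[0][1] + B[1][1] = -1 + 1 = 0, A[0][2] + B[2][1] = 10 + -2 = 8) = 0 (attained at k = 1)
  C[0][2] = min over k of (A[0][0] + B[0][2] = 4 + 2 = 6, A[0][1] + B[1][2] = -1 + 9 = 8, A[0][2] + B[2][2] = 10 + 8 = 18) = 6 (attained at k = 0)
  C[1][0] = min over k of (A[1][0] + B[0][0] = 7 + -4 = 3, A[1][1] + B[1][0] = -2 + 7 = 5, A[1][2] + B[2][0] = 6 + -1 = 5) = 3 (attained at k = 0)
  C[1][1] = min over k of (A[1][0] + B[0][1] = 7 + 10 = 17, A[1][1] + B[1][1] = -2 + 1 = -1, A[1][2] + B[2][1] = 6 + -2 = 4) = -1 (attained at k = 1)
  C[1][2] = min over k of (A[1][0] + B[0][2] = 7 + 2 = 9, A[1][1] + B[1][2] = -2 + 9 = 7, A[1][2] + B[2][2] = 6 + 8 = 14) = 7 (attained at k = 1)
  C[2][0] = min over k of (A[2][0] + B[0][0] = -3 + -4 = -7, A[2][1] + B[1][0] = 6 + 7 = 13, A[2][2] + B[2][0] = 8 + -1 = 7) = -7 (attained at k = 0)
  C[2][1] = min over k of (A[2][0] + B[0][1] = -3 + 10 = 7, A[2][1] + B[1][1] = 6 + 1 = 7, A[2][2] + B[2][1] = 8 + -2 = 6) = 6 (attained at k = 2)
  C[2][2] = min over k of (A[2][0] + B[0][2] = -3 + 2 = -1, A[2][1] + B[1][2] = 6 + 9 = 15, A[2][2] + B[2][2] = 8 + 8 = 16) = -1 (attained at k = 0)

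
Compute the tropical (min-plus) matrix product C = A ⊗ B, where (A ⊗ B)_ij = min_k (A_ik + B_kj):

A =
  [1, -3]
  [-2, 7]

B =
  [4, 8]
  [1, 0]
A ⊗ B =
  [-2, -3]
  [2, 6]

Apply the min-plus product entry-by-entry:
  C[0][0] = min over k of (A[0][0] + B[0][0] = 1 + 4 = 5, A[0][1] + B[1][0] = -3 + 1 = -2) = -2 (attained at k = 1)
  C[0][1] = min over k of (A[0][0] + B[0][1] = 1 + 8 = 9, A[0][1] + B[1][1] = -3 + 0 = -3) = -3 (attained at k = 1)
  C[1][0] = min over k of (A[1][0] + B[0][0] = -2 + 4 = 2, A[1][1] + B[1][0] = 7 + 1 = 8) = 2 (attained at k = 0)
  C[1][1] = min over k of (A[1][0] + B[0][1] = -2 + 8 = 6, A[1][1] + B[1][1] = 7 + 0 = 7) = 6 (attained at k = 0)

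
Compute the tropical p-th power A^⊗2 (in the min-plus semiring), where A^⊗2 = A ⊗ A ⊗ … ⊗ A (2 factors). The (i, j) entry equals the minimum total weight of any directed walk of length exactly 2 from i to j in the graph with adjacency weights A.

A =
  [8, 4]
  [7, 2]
A^⊗2 =
  [11, 6]
  [9, 4]

Each entry (A^⊗2)_ij equals the minimum over all length-2 walks i = v_0 → v_1 → … → v_2 = j of Σ_t A[v_t][v_{t+1}]. For example, for (i, j) = (0, 1) we minimise over 2 possible intermediate vertex sequences; the minimum is 6, attained along the walk 0 → 1 → 1.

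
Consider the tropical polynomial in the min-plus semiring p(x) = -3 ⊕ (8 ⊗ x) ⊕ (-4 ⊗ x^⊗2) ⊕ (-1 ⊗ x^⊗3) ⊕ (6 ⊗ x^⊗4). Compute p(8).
p(8) = -3

A tropical monomial a ⊗ x^⊗i evaluates to a + i · x. Evaluating each term at x = 8:
  Term 0 contributes -3 + 0 · 8 = -3
  Term 1 contributes 8 + 1 · 8 = 16
  Term 2 contributes -4 + 2 · 8 = 12
  Term 3 contributes -1 + 3 · 8 = 23
  Term 4 contributes 6 + 4 · 8 = 38
p(8) = ⊕ of these = min[-3, 16, 12, 23, 38] = -3.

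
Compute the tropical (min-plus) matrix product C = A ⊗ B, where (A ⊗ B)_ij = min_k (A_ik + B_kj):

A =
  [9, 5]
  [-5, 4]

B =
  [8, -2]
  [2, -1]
A ⊗ B =
  [7, 4]
  [3, -7]

Apply the min-plus product entry-by-entry:
  C[0][0] = min over k of (A[0][0] + B[0][0] = 9 + 8 = 17, A[0][1] + B[1][0] = 5 + 2 = 7) = 7 (attained at k = 1)
  C[0][1] = min over k of (A[0][0] + B[0][1] = 9 + -2 = 7, A[0][1] + B[1][1] = 5 + -1 = 4) = 4 (attained at k = 1)
  C[1][0] = min over k of (A[1][0] + B[0][0] = -5 + 8 = 3, A[1][1] + B[1][0] = 4 + 2 = 6) = 3 (attained at k = 0)
  C[1][1] = min over k of (A[1][0] + B[0][1] = -5 + -2 = -7, A[1][1] + B[1][1] = 4 + -1 = 3) = -7 (attained at k = 0)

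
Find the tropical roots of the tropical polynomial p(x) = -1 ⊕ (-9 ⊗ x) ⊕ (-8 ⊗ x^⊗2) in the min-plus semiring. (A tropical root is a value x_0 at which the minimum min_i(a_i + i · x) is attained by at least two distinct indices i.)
Roots: {-1, 8}

Each tropical root is a break point of the lower envelope of the lines y = a_i + i · x (there are 3 lines, with slopes 0, 1, ..., 2). Only the lines that attain the minimum somewhere contribute to roots; other lines are dominated. Here the surviving (envelope) indices are i = 2, i = 1, i = 0.
Intersections between consecutive envelope lines give the roots: for adjacent envelope indices i < j the intersection is x = (a_i − a_j) / (j − i). Reading off the sorted break points: {-1, 8}.
Verification: at each break x_0, at least two indices attain the minimum of min_i(a_i + i · x_0).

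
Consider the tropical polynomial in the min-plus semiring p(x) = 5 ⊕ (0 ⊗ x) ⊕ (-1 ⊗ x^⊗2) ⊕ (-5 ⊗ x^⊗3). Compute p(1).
p(1) = -2

A tropical monomial a ⊗ x^⊗i evaluates to a + i · x. Evaluating each term at x = 1:
  Term 0 contributes 5 + 0 · 1 = 5
  Term 1 contributes 0 + 1 · 1 = 1
  Term 2 contributes -1 + 2 · 1 = 1
  Term 3 contributes -5 + 3 · 1 = -2
p(1) = ⊕ of these = min[5, 1, 1, -2] = -2.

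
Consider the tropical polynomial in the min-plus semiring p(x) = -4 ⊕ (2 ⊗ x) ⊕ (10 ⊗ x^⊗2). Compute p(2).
p(2) = -4

A tropical monomial a ⊗ x^⊗i evaluates to a + i · x. Evaluating each term at x = 2:
  Term 0 contributes -4 + 0 · 2 = -4
  Term 1 contributes 2 + 1 · 2 = 4
  Term 2 contributes 10 + 2 · 2 = 14
p(2) = ⊕ of these = min[-4, 4, 14] = -4.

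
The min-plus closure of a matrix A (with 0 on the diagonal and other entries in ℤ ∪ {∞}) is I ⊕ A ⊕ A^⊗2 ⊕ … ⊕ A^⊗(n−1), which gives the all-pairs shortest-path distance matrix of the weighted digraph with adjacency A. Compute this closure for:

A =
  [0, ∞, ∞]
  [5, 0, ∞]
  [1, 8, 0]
Closure =
  [0, ∞, ∞]
  [5, 0, ∞]
  [1, 8, 0]

This is the Floyd-Warshall all-pairs shortest-path computation. For each intermediate vertex k = 0, 1, …, 2, update dist[i][j] ← min(dist[i][j], dist[i][k] + dist[k][j]). The final matrix gives, for each (i, j), the minimum total weight of any directed path from i to j (possibly empty when i = j).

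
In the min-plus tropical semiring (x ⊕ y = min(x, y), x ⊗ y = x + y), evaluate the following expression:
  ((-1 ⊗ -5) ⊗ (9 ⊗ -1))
((-1 ⊗ -5) ⊗ (9 ⊗ -1)) = 2

Expand innermost to outermost. Recall ⊕ takes the minimum of its arguments and ⊗ takes their sum. Working out the expression ((-1 ⊗ -5) ⊗ (9 ⊗ -1)) gives 2.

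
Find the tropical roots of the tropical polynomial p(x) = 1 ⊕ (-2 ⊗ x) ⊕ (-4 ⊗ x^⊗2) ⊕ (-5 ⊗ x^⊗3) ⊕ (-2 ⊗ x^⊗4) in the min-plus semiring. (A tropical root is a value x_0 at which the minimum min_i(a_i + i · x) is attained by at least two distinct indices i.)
Roots: {-3, 1, 2, 3}

Each tropical root is a break point of the lower envelope of the lines y = a_i + i · x (there are 5 lines, with slopes 0, 1, ..., 4). Only the lines that attain the minimum somewhere contribute to roots; other lines are dominated. Here the surviving (envelope) indices are i = 4, i = 3, i = 2, i = 1, i = 0.
Intersections between consecutive envelope lines give the roots: for adjacent envelope indices i < j the intersection is x = (a_i − a_j) / (j − i). Reading off the sorted break points: {-3, 1, 2, 3}.
Verification: at each break x_0, at least two indices attain the minimum of min_i(a_i + i · x_0).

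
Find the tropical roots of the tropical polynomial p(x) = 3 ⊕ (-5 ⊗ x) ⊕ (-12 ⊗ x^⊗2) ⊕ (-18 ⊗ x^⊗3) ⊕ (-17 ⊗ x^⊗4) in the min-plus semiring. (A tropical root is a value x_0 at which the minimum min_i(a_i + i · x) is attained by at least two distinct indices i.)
Roots: {-1, 6, 7, 8}

Each tropical root is a break point of the lower envelope of the lines y = a_i + i · x (there are 5 lines, with slopes 0, 1, ..., 4). Only the lines that attain the minimum somewhere contribute to roots; other lines are dominated. Here the surviving (envelope) indices are i = 4, i = 3, i = 2, i = 1, i = 0.
Intersections between consecutive envelope lines give the roots: for adjacent envelope indices i < j the intersection is x = (a_i − a_j) / (j − i). Reading off the sorted break points: {-1, 6, 7, 8}.
Verification: at each break x_0, at least two indices attain the minimum of min_i(a_i + i · x_0).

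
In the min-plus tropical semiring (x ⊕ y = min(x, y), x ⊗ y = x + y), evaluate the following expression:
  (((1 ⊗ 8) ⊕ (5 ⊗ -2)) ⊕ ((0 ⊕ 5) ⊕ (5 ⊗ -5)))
(((1 ⊗ 8) ⊕ (5 ⊗ -2)) ⊕ ((0 ⊕ 5) ⊕ (5 ⊗ -5))) = 0

Expand innermost to outermost. Recall ⊕ takes the minimum of its arguments and ⊗ takes their sum. Working out the expression (((1 ⊗ 8) ⊕ (5 ⊗ -2)) ⊕ ((0 ⊕ 5) ⊕ (5 ⊗ -5))) gives 0.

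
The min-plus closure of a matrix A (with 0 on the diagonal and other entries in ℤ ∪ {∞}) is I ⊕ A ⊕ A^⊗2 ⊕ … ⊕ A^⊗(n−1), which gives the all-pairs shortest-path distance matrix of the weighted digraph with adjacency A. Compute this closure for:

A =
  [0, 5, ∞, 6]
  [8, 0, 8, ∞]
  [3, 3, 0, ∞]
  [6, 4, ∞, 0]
Closure =
  [0, 5, 13, 6]
  [8, 0, 8, 14]
  [3, 3, 0, 9]
  [6, 4, 12, 0]

This is the Floyd-Warshall all-pairs shortest-path computation. For each intermediate vertex k = 0, 1, …, 3, update dist[i][j] ← min(dist[i][j], dist[i][k] + dist[k][j]). The final matrix gives, for each (i, j), the minimum total weight of any directed path from i to j (possibly empty when i = j).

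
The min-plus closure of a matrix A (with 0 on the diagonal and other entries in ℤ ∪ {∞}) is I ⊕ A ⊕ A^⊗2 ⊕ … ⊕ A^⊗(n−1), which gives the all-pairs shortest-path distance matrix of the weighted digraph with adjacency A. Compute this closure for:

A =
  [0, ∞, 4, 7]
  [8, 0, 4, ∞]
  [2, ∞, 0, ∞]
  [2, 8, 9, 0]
Closure =
  [0, 15, 4, 7]
  [6, 0, 4, 13]
  [2, 17, 0, 9]
  [2, 8, 6, 0]

This is the Floyd-Warshall all-pairs shortest-path computation. For each intermediate vertex k = 0, 1, …, 3, update dist[i][j] ← min(dist[i][j], dist[i][k] + dist[k][j]). The final matrix gives, for each (i, j), the minimum total weight of any directed path from i to j (possibly empty when i = j).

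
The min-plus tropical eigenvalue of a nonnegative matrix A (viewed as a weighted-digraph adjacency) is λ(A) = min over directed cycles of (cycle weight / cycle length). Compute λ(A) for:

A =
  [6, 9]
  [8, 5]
λ(A) = 5

Enumerate directed cycles and compute their means (weight / length). Sample:
  cycle 0 → 0: weight = 6, length = 1, mean = 6/1 ≈ 6.000
  cycle 1 → 1: weight = 5, length = 1, mean = 5/1 ≈ 5.000
  cycle 0 → 1 → 0: weight = 17, length = 2, mean = 17/2 ≈ 8.500
  cycle 1 → 0 → 1: weight = 17, length = 2, mean = 17/2 ≈ 8.500
Minimum mean = 5.000, attained e.g. along the cycle 1 → 1 with weight 5 and length 1. So λ(A) = 5/1 = 5.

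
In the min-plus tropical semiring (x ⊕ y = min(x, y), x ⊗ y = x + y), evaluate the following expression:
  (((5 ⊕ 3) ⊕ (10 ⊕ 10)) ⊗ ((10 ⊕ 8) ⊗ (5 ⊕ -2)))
(((5 ⊕ 3) ⊕ (10 ⊕ 10)) ⊗ ((10 ⊕ 8) ⊗ (5 ⊕ -2))) = 9

Expand innermost to outermost. Recall ⊕ takes the minimum of its arguments and ⊗ takes their sum. Working out the expression (((5 ⊕ 3) ⊕ (10 ⊕ 10)) ⊗ ((10 ⊕ 8) ⊗ (5 ⊕ -2))) gives 9.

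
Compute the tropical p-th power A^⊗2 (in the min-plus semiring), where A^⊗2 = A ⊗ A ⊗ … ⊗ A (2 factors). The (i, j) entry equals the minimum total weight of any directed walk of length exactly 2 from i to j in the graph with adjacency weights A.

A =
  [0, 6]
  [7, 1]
A^⊗2 =
  [0, 6]
  [7, 2]

Each entry (A^⊗2)_ij equals the minimum over all length-2 walks i = v_0 → v_1 → … → v_2 = j of Σ_t A[v_t][v_{t+1}]. For example, for (i, j) = (0, 1) we minimise over 2 possible intermediate vertex sequences; the minimum is 6, attained along the walk 0 → 0 → 1.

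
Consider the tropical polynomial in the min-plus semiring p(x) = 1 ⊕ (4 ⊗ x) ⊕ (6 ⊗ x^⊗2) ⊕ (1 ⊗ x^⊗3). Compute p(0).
p(0) = 1

A tropical monomial a ⊗ x^⊗i evaluates to a + i · x. Evaluating each term at x = 0:
  Term 0 contributes 1 + 0 · 0 = 1
  Term 1 contributes 4 + 1 · 0 = 4
  Term 2 contributes 6 + 2 · 0 = 6
  Term 3 contributes 1 + 3 · 0 = 1
p(0) = ⊕ of these = min[1, 4, 6, 1] = 1.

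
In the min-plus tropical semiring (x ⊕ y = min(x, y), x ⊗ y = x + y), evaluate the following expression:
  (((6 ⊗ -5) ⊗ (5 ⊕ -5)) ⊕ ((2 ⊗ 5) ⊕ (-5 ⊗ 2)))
(((6 ⊗ -5) ⊗ (5 ⊕ -5)) ⊕ ((2 ⊗ 5) ⊕ (-5 ⊗ 2))) = -4

Expand innermost to outermost. Recall ⊕ takes the minimum of its arguments and ⊗ takes their sum. Working out the expression (((6 ⊗ -5) ⊗ (5 ⊕ -5)) ⊕ ((2 ⊗ 5) ⊕ (-5 ⊗ 2))) gives -4.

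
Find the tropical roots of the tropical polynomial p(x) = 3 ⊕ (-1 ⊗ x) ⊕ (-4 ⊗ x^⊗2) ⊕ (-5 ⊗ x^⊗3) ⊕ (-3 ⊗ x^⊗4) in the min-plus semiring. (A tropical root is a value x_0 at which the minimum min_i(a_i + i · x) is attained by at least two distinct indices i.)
Roots: {-2, 1, 3, 4}

Each tropical root is a break point of the lower envelope of the lines y = a_i + i · x (there are 5 lines, with slopes 0, 1, ..., 4). Only the lines that attain the minimum somewhere contribute to roots; other lines are dominated. Here the surviving (envelope) indices are i = 4, i = 3, i = 2, i = 1, i = 0.
Intersections between consecutive envelope lines give the roots: for adjacent envelope indices i < j the intersection is x = (a_i − a_j) / (j − i). Reading off the sorted break points: {-2, 1, 3, 4}.
Verification: at each break x_0, at least two indices attain the minimum of min_i(a_i + i · x_0).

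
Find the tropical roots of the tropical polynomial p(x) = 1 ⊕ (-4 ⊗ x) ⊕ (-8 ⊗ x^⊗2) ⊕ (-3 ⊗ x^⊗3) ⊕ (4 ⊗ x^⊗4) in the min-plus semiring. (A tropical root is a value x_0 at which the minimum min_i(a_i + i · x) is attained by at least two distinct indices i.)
Roots: {-7, -5, 4, 5}

Each tropical root is a break point of the lower envelope of the lines y = a_i + i · x (there are 5 lines, with slopes 0, 1, ..., 4). Only the lines that attain the minimum somewhere contribute to roots; other lines are dominated. Here the surviving (envelope) indices are i = 4, i = 3, i = 2, i = 1, i = 0.
Intersections between consecutive envelope lines give the roots: for adjacent envelope indices i < j the intersection is x = (a_i − a_j) / (j − i). Reading off the sorted break points: {-7, -5, 4, 5}.
Verification: at each break x_0, at least two indices attain the minimum of min_i(a_i + i · x_0).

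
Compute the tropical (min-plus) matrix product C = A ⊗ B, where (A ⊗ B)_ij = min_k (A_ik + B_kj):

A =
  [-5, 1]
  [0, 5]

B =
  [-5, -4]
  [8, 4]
A ⊗ B =
  [-10, -9]
  [-5, -4]

Apply the min-plus product entry-by-entry:
  C[0][0] = min over k of (A[0][0] + B[0][0] = -5 + -5 = -10, A[0][1] + B[1][0] = 1 + 8 = 9) = -10 (attained at k = 0)
  C[0][1] = min over k of (A[0][0] + B[0][1] = -5 + -4 = -9, A[0][1] + B[1][1] = 1 + 4 = 5) = -9 (attained at k = 0)
  C[1][0] = min over k of (A[1][0] + B[0][0] = 0 + -5 = -5, A[1][1] + B[1][0] = 5 + 8 = 13) = -5 (attained at k = 0)
  C[1][1] = min over k of (A[1][0] + B[0][1] = 0 + -4 = -4, A[1][1] + B[1][1] = 5 + 4 = 9) = -4 (attained at k = 0)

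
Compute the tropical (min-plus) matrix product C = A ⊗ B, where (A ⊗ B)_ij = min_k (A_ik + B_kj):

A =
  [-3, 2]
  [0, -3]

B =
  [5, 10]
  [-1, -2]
A ⊗ B =
  [1, 0]
  [-4, -5]

Apply the min-plus product entry-by-entry:
  C[0][0] = min over k of (A[0][0] + B[0][0] = -3 + 5 = 2, A[0][1] + B[1][0] = 2 + -1 = 1) = 1 (attained at k = 1)
  C[0][1] = min over k of (A[0][0] + B[0][1] = -3 + 10 = 7, A[0][1] + B[1][1] = 2 + -2 = 0) = 0 (attained at k = 1)
  C[1][0] = min over k of (A[1][0] + B[0][0] = 0 + 5 = 5, A[1][1] + B[1][0] = -3 + -1 = -4) = -4 (attained at k = 1)
  C[1][1] = min over k of (A[1][0] + B[0][1] = 0 + 10 = 10, A[1][1] + B[1][1] = -3 + -2 = -5) = -5 (attained at k = 1)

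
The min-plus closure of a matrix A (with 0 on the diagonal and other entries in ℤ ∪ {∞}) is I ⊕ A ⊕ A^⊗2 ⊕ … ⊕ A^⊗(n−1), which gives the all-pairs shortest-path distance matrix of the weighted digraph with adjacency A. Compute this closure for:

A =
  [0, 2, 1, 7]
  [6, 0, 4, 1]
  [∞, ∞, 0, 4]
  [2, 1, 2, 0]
Closure =
  [0, 2, 1, 3]
  [3, 0, 3, 1]
  [6, 5, 0, 4]
  [2, 1, 2, 0]

This is the Floyd-Warshall all-pairs shortest-path computation. For each intermediate vertex k = 0, 1, …, 3, update dist[i][j] ← min(dist[i][j], dist[i][k] + dist[k][j]). The final matrix gives, for each (i, j), the minimum total weight of any directed path from i to j (possibly empty when i = j).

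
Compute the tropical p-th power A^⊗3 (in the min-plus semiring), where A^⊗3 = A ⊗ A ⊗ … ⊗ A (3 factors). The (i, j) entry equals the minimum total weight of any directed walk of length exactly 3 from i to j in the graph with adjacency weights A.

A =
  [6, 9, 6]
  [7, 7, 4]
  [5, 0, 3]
A^⊗3 =
  [13, 9, 10]
  [11, 7, 8]
  [9, 4, 7]

Each entry (A^⊗3)_ij equals the minimum over all length-3 walks i = v_0 → v_1 → … → v_3 = j of Σ_t A[v_t][v_{t+1}]. For example, for (i, j) = (0, 2) we minimise over 9 possible intermediate vertex sequences; the minimum is 10, attained along the walk 0 → 2 → 1 → 2.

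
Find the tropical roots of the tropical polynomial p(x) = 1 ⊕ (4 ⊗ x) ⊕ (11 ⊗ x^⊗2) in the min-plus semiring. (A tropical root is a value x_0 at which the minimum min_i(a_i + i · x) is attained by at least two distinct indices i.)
Roots: {-7, -3}

Each tropical root is a break point of the lower envelope of the lines y = a_i + i · x (there are 3 lines, with slopes 0, 1, ..., 2). Only the lines that attain the minimum somewhere contribute to roots; other lines are dominated. Here the surviving (envelope) indices are i = 2, i = 1, i = 0.
Intersections between consecutive envelope lines give the roots: for adjacent envelope indices i < j the intersection is x = (a_i − a_j) / (j − i). Reading off the sorted break points: {-7, -3}.
Verification: at each break x_0, at least two indices attain the minimum of min_i(a_i + i · x_0).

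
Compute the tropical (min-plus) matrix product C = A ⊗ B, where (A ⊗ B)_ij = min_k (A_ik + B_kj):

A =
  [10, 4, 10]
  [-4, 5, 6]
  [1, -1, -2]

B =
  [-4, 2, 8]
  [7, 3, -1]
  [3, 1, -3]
A ⊗ B =
  [6, 7, 3]
  [-8, -2, 3]
  [-3, -1, -5]

Apply the min-plus product entry-by-entry:
  C[0][0] = min over k of (A[0][0] + B[0][0] = 10 + -4 = 6, A[0][1] + B[1][0] = 4 + 7 = 11, A[0][2] + B[2][0] = 10 + 3 = 13) = 6 (attained at k = 0)
  C[0][1] = min over k of (A[0][0] + B[0][1] = 10 + 2 = 12, A[0][1] + B[1][1] = 4 + 3 = 7, A[0][2] + B[2][1] = 10 + 1 = 11) = 7 (attained at k = 1)
  C[0][2] = min over k of (A[0][0] + B[0][2] = 10 + 8 = 18, A[0][1] + B[1][2] = 4 + -1 = 3, A[0][2] + B[2][2] = 10 + -3 = 7) = 3 (attained at k = 1)
  C[1][0] = min over k of (A[1][0] + B[0][0] = -4 + -4 = -8, A[1][1] + B[1][0] = 5 + 7 = 12, A[1][2] + B[2][0] = 6 + 3 = 9) = -8 (attained at k = 0)
  C[1][1] = min over k of (A[1][0] + B[0][1] = -4 + 2 = -2, A[1][1] + B[1][1] = 5 + 3 = 8, A[1][2] + B[2][1] = 6 + 1 = 7) = -2 (attained at k = 0)
  C[1][2] = min over k of (A[1][0] + B[0][2] = -4 + 8 = 4, A[1][1] + B[1][2] = 5 + -1 = 4, A[1][2] + B[2][2] = 6 + -3 = 3) = 3 (attained at k = 2)
  C[2][0] = min over k of (A[2][0] + B[0][0] = 1 + -4 = -3, A[2][1] + B[1][0] = -1 + 7 = 6, A[2][2] + B[2][0] = -2 + 3 = 1) = -3 (attained at k = 0)
  C[2][1] = min over k of (A[2][0] + B[0][1] = 1 + 2 = 3, A[2][1] + B[1][1] = -1 + 3 = 2, A[2][2] + B[2][1] = -2 + 1 = -1) = -1 (attained at k = 2)
  C[2][2] = min over k of (A[2][0] + B[0][2] = 1 + 8 = 9, A[2][1] + B[1][2] = -1 + -1 = -2, A[2][2] + B[2][2] = -2 + -3 = -5) = -5 (attained at k = 2)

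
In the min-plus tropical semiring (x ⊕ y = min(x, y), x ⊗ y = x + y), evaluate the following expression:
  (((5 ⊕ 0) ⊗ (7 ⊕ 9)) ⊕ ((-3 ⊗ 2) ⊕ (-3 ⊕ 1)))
(((5 ⊕ 0) ⊗ (7 ⊕ 9)) ⊕ ((-3 ⊗ 2) ⊕ (-3 ⊕ 1))) = -3

Expand innermost to outermost. Recall ⊕ takes the minimum of its arguments and ⊗ takes their sum. Working out the expression (((5 ⊕ 0) ⊗ (7 ⊕ 9)) ⊕ ((-3 ⊗ 2) ⊕ (-3 ⊕ 1))) gives -3.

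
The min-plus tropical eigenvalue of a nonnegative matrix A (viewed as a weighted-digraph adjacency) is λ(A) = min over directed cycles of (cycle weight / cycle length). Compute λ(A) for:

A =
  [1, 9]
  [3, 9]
λ(A) = 1

Enumerate directed cycles and compute their means (weight / length). Sample:
  cycle 0 → 0: weight = 1, length = 1, mean = 1/1 ≈ 1.000
  cycle 1 → 1: weight = 9, length = 1, mean = 9/1 ≈ 9.000
  cycle 0 → 1 → 0: weight = 12, length = 2, mean = 12/2 ≈ 6.000
  cycle 1 → 0 → 1: weight = 12, length = 2, mean = 12/2 ≈ 6.000
Minimum mean = 1.000, attained e.g. along the cycle 0 → 0 with weight 1 and length 1. So λ(A) = 1/1 = 1.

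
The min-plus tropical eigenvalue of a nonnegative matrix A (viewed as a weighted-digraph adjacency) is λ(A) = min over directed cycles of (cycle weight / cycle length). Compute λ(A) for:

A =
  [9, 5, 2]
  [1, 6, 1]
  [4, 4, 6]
λ(A) = 7/3

Enumerate directed cycles and compute their means (weight / length). Sample:
  cycle 0 → 0: weight = 9, length = 1, mean = 9/1 ≈ 9.000
  cycle 1 → 1: weight = 6, length = 1, mean = 6/1 ≈ 6.000
  cycle 2 → 2: weight = 6, length = 1, mean = 6/1 ≈ 6.000
  cycle 0 → 1 → 0: weight = 6, length = 2, mean = 6/2 ≈ 3.000
  cycle 0 → 2 → 0: weight = 6, length = 2, mean = 6/2 ≈ 3.000
  cycle 1 → 0 → 1: weight = 6, length = 2, mean = 6/2 ≈ 3.000
Minimum mean = 2.333, attained e.g. along the cycle 0 → 2 → 1 → 0 with weight 7 and length 3. So λ(A) = 7/3 = 7/3.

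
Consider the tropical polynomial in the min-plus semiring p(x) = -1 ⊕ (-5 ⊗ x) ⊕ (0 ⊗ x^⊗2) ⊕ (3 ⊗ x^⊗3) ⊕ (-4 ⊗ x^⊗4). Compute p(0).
p(0) = -5

A tropical monomial a ⊗ x^⊗i evaluates to a + i · x. Evaluating each term at x = 0:
  Term 0 contributes -1 + 0 · 0 = -1
  Term 1 contributes -5 + 1 · 0 = -5
  Term 2 contributes 0 + 2 · 0 = 0
  Term 3 contributes 3 + 3 · 0 = 3
  Term 4 contributes -4 + 4 · 0 = -4
p(0) = ⊕ of these = min[-1, -5, 0, 3, -4] = -5.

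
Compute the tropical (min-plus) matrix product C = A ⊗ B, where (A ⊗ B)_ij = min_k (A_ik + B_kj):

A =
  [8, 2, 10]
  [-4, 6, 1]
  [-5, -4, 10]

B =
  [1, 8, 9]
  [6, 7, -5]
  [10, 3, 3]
A ⊗ B =
  [8, 9, -3]
  [-3, 4, 1]
  [-4, 3, -9]

Apply the min-plus product entry-by-entry:
  C[0][0] = min over k of (A[0][0] + B[0][0] = 8 + 1 = 9, A[0][1] + B[1][0] = 2 + 6 = 8, A[0][2] + B[2][0] = 10 + 10 = 20) = 8 (attained at k = 1)
  C[0][1] = min over k of (A[0][0] + B[0][1] = 8 + 8 = 16, A[0][1] + B[1][1] = 2 + 7 = 9, A[0][2] + B[2][1] = 10 + 3 = 13) = 9 (attained at k = 1)
  C[0][2] = min over k of (A[0][0] + B[0][2] = 8 + 9 = 17, A[0][1] + B[1][2] = 2 + -5 = -3, A[0][2] + B[2][2] = 10 + 3 = 13) = -3 (attained at k = 1)
  C[1][0] = min over k of (A[1][0] + B[0][0] = -4 + 1 = -3, A[1][1] + B[1][0] = 6 + 6 = 12, A[1][2] + B[2][0] = 1 + 10 = 11) = -3 (attained at k = 0)
  C[1][1] = min over k of (A[1][0] + B[0][1] = -4 + 8 = 4, A[1][1] + B[1][1] = 6 + 7 = 13, A[1][2] + B[2][1] = 1 + 3 = 4) = 4 (attained at k = 0)
  C[1][2] = min over k of (A[1][0] + B[0][2] = -4 + 9 = 5, A[1][1] + B[1][2] = 6 + -5 = 1, A[1][2] + B[2][2] = 1 + 3 = 4) = 1 (attained at k = 1)
  C[2][0] = min over k of (A[2][0] + B[0][0] = -5 + 1 = -4, A[2][1] + B[1][0] = -4 + 6 = 2, A[2][2] + B[2][0] = 10 + 10 = 20) = -4 (attained at k = 0)
  C[2][1] = min over k of (A[2][0] + B[0][1] = -5 + 8 = 3, A[2][1] + B[1][1] = -4 + 7 = 3, A[2][2] + B[2][1] = 10 + 3 = 13) = 3 (attained at k = 0)
  C[2][2] = min over k of (A[2][0] + B[0][2] = -5 + 9 = 4, A[2][1] + B[1][2] = -4 + -5 = -9, A[2][2] + B[2][2] = 10 + 3 = 13) = -9 (attained at k = 1)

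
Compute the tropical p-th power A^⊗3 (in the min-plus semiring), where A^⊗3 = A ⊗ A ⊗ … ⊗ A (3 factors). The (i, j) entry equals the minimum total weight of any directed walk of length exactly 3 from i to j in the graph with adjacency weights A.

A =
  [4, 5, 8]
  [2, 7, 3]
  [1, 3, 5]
A^⊗3 =
  [9, 11, 12]
  [8, 9, 9]
  [7, 9, 9]

Each entry (A^⊗3)_ij equals the minimum over all length-3 walks i = v_0 → v_1 → … → v_3 = j of Σ_t A[v_t][v_{t+1}]. For example, for (i, j) = (0, 2) we minimise over 9 possible intermediate vertex sequences; the minimum is 12, attained along the walk 0 → 0 → 1 → 2.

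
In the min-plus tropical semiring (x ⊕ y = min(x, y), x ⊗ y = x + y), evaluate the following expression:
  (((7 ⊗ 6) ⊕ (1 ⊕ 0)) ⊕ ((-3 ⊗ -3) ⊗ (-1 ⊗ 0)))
(((7 ⊗ 6) ⊕ (1 ⊕ 0)) ⊕ ((-3 ⊗ -3) ⊗ (-1 ⊗ 0))) = -7

Expand innermost to outermost. Recall ⊕ takes the minimum of its arguments and ⊗ takes their sum. Working out the expression (((7 ⊗ 6) ⊕ (1 ⊕ 0)) ⊕ ((-3 ⊗ -3) ⊗ (-1 ⊗ 0))) gives -7.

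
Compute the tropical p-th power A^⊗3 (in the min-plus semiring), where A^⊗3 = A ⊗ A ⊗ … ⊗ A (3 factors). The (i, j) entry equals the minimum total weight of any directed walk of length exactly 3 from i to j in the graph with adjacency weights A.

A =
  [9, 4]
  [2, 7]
A^⊗3 =
  [13, 10]
  [8, 13]

Each entry (A^⊗3)_ij equals the minimum over all length-3 walks i = v_0 → v_1 → … → v_3 = j of Σ_t A[v_t][v_{t+1}]. For example, for (i, j) = (0, 1) we minimise over 4 possible intermediate vertex sequences; the minimum is 10, attained along the walk 0 → 1 → 0 → 1.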